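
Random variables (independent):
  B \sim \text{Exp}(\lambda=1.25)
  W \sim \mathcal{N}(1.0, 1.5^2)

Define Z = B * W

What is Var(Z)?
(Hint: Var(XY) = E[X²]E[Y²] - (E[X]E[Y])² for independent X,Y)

Var(XY) = E[X²]E[Y²] - (E[X]E[Y])²
E[B] = 0.8, Var(B) = 0.64
E[W] = 1, Var(W) = 2.25
E[B²] = 0.64 + 0.8² = 1.28
E[W²] = 2.25 + 1² = 3.25
Var(Z) = 1.28*3.25 - (0.8*1)²
= 4.16 - 0.64 = 3.52

3.52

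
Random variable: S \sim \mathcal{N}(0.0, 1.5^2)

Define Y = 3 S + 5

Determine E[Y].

For Y = 3S + 5:
E[Y] = 3 * E[S] + 5
E[S] = 0.0 = 0
E[Y] = 3 * 0 + 5 = 5

5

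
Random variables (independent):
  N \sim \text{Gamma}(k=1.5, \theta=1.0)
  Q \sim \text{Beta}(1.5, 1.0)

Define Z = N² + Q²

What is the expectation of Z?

E[Z] = E[N²] + E[Q²]
E[N²] = Var(N) + E[N]² = 1.5 + 2.25 = 3.75
E[Q²] = Var(Q) + E[Q]² = 0.068571429 + 0.36 = 0.42857143
E[Z] = 3.75 + 0.42857143 = 4.1785714

4.1785714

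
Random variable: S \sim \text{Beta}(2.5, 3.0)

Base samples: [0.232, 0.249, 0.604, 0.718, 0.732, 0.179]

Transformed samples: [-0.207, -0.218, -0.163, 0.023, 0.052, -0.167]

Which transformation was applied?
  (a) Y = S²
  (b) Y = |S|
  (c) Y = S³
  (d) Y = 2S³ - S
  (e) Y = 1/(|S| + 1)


Checking option (d) Y = 2S³ - S:
  S = 0.232 -> Y = -0.207 ✓
  S = 0.249 -> Y = -0.218 ✓
  S = 0.604 -> Y = -0.163 ✓
All samples match this transformation.

(d) 2S³ - S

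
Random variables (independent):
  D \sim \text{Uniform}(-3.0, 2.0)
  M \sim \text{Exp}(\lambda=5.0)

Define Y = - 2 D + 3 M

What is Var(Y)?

For independent RVs: Var(aX + bY) = a²Var(X) + b²Var(Y)
Var(D) = 2.0833333
Var(M) = 0.04
Var(Y) = (-2)²*2.0833333 + 3²*0.04
= 4*2.0833333 + 9*0.04 = 8.6933333

8.6933333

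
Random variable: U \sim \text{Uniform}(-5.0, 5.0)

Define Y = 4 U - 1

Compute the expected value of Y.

For Y = 4U - 1:
E[Y] = 4 * E[U] - 1
E[U] = (-5 + 5)/2 = 0
E[Y] = 4 * 0 - 1 = -1

-1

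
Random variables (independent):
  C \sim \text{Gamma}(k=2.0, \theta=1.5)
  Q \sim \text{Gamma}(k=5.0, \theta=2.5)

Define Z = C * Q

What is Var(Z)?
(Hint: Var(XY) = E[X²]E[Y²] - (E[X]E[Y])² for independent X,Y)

Var(XY) = E[X²]E[Y²] - (E[X]E[Y])²
E[C] = 3, Var(C) = 4.5
E[Q] = 12.5, Var(Q) = 31.25
E[C²] = 4.5 + 3² = 13.5
E[Q²] = 31.25 + 12.5² = 187.5
Var(Z) = 13.5*187.5 - (3*12.5)²
= 2531.25 - 1406.25 = 1125

1125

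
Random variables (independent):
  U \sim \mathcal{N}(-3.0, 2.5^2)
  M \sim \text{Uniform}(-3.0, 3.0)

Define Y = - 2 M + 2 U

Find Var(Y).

For independent RVs: Var(aX + bY) = a²Var(X) + b²Var(Y)
Var(U) = 6.25
Var(M) = 3
Var(Y) = 2²*6.25 + (-2)²*3
= 4*6.25 + 4*3 = 37

37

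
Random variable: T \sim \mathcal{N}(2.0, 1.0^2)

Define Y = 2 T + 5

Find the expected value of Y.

For Y = 2T + 5:
E[Y] = 2 * E[T] + 5
E[T] = 2.0 = 2
E[Y] = 2 * 2 + 5 = 9

9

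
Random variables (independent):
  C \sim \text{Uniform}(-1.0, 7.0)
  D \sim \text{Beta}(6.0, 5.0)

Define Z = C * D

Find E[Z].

For independent RVs: E[XY] = E[X]*E[Y]
E[C] = 3
E[D] = 0.54545455
E[Z] = 3 * 0.54545455 = 1.6363636

1.6363636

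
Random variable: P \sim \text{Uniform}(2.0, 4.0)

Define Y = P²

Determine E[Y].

Using E[X²] = Var(X) + (E[X])²:
E[P] = 3
Var(P) = (4 - 2)^2/12 = 0.33333333
E[P²] = 0.33333333 + 3² = 0.33333333 + 9 = 9.3333333

9.3333333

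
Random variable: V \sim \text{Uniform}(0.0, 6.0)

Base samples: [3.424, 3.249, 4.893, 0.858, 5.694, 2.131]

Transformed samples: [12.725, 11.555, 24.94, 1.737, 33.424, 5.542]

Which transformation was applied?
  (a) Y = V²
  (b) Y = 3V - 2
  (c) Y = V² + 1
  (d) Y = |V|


Checking option (c) Y = V² + 1:
  V = 3.424 -> Y = 12.725 ✓
  V = 3.249 -> Y = 11.555 ✓
  V = 4.893 -> Y = 24.94 ✓
All samples match this transformation.

(c) V² + 1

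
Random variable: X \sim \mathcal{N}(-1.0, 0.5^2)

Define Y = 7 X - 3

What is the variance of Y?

For Y = aX + b: Var(Y) = a² * Var(X)
Var(X) = 0.5^2 = 0.25
Var(Y) = 7² * 0.25 = 49 * 0.25 = 12.25

12.25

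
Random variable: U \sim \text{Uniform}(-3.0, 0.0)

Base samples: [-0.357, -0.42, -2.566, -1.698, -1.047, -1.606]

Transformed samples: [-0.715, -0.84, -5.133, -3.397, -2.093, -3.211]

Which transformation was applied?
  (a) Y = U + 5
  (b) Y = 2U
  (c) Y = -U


Checking option (b) Y = 2U:
  U = -0.357 -> Y = -0.715 ✓
  U = -0.42 -> Y = -0.84 ✓
  U = -2.566 -> Y = -5.133 ✓
All samples match this transformation.

(b) 2U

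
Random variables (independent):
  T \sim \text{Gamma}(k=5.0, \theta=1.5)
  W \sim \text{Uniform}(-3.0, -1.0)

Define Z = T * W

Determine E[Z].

For independent RVs: E[XY] = E[X]*E[Y]
E[T] = 7.5
E[W] = -2
E[Z] = 7.5 * (-2) = -15

-15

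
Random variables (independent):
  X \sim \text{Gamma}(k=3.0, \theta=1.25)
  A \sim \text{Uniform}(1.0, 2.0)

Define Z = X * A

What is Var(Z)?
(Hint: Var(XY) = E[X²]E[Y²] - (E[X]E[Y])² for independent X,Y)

Var(XY) = E[X²]E[Y²] - (E[X]E[Y])²
E[X] = 3.75, Var(X) = 4.6875
E[A] = 1.5, Var(A) = 0.083333333
E[X²] = 4.6875 + 3.75² = 18.75
E[A²] = 0.083333333 + 1.5² = 2.3333333
Var(Z) = 18.75*2.3333333 - (3.75*1.5)²
= 43.75 - 31.640625 = 12.109375

12.109375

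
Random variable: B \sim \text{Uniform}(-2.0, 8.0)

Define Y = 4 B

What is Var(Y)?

For Y = aB + b: Var(Y) = a² * Var(B)
Var(B) = (8 + 2)^2/12 = 8.3333333
Var(Y) = 4² * 8.3333333 = 16 * 8.3333333 = 133.33333

133.33333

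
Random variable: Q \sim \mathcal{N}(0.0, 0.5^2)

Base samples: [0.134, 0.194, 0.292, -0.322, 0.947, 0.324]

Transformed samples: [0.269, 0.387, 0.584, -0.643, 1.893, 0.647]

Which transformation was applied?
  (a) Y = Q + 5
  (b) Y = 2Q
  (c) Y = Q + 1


Checking option (b) Y = 2Q:
  Q = 0.134 -> Y = 0.269 ✓
  Q = 0.194 -> Y = 0.387 ✓
  Q = 0.292 -> Y = 0.584 ✓
All samples match this transformation.

(b) 2Q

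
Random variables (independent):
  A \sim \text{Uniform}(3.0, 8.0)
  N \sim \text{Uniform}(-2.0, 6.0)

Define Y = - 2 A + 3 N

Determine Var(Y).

For independent RVs: Var(aX + bY) = a²Var(X) + b²Var(Y)
Var(A) = 2.0833333
Var(N) = 5.3333333
Var(Y) = (-2)²*2.0833333 + 3²*5.3333333
= 4*2.0833333 + 9*5.3333333 = 56.333333

56.333333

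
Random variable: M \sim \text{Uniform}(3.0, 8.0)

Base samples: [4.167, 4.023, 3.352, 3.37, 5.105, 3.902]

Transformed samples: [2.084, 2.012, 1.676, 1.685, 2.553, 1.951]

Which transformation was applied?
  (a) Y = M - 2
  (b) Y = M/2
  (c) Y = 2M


Checking option (b) Y = M/2:
  M = 4.167 -> Y = 2.084 ✓
  M = 4.023 -> Y = 2.012 ✓
  M = 3.352 -> Y = 1.676 ✓
All samples match this transformation.

(b) M/2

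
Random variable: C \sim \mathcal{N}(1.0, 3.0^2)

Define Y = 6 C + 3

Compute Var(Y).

For Y = aC + b: Var(Y) = a² * Var(C)
Var(C) = 3.0^2 = 9
Var(Y) = 6² * 9 = 36 * 9 = 324

324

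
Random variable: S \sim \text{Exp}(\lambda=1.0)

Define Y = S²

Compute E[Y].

Using E[X²] = Var(X) + (E[X])²:
E[S] = 1
Var(S) = 1/1.0^2 = 1
E[S²] = 1 + 1² = 1 + 1 = 2

2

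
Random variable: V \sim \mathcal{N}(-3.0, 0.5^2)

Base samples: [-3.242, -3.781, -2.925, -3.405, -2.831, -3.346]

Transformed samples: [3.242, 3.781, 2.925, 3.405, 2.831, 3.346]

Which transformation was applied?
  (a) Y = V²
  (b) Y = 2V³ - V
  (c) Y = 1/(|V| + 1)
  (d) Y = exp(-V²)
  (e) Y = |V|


Checking option (e) Y = |V|:
  V = -3.242 -> Y = 3.242 ✓
  V = -3.781 -> Y = 3.781 ✓
  V = -2.925 -> Y = 2.925 ✓
All samples match this transformation.

(e) |V|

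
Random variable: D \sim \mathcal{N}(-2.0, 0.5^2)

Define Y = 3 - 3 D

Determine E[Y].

For Y = -3D + 3:
E[Y] = -3 * E[D] + 3
E[D] = -2.0 = -2
E[Y] = -3 * (-2) + 3 = 9

9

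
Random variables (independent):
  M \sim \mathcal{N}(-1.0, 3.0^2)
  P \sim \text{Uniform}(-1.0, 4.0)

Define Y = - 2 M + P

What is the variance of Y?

For independent RVs: Var(aX + bY) = a²Var(X) + b²Var(Y)
Var(M) = 9
Var(P) = 2.0833333
Var(Y) = (-2)²*9 + 1²*2.0833333
= 4*9 + 1*2.0833333 = 38.083333

38.083333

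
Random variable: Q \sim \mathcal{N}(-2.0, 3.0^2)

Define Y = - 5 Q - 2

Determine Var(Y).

For Y = aQ + b: Var(Y) = a² * Var(Q)
Var(Q) = 3.0^2 = 9
Var(Y) = (-5)² * 9 = 25 * 9 = 225

225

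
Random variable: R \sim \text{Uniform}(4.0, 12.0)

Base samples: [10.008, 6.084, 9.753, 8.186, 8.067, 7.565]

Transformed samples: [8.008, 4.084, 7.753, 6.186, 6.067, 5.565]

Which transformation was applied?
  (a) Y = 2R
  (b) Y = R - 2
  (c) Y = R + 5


Checking option (b) Y = R - 2:
  R = 10.008 -> Y = 8.008 ✓
  R = 6.084 -> Y = 4.084 ✓
  R = 9.753 -> Y = 7.753 ✓
All samples match this transformation.

(b) R - 2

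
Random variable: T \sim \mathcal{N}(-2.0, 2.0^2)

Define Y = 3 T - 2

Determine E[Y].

For Y = 3T - 2:
E[Y] = 3 * E[T] - 2
E[T] = -2.0 = -2
E[Y] = 3 * (-2) - 2 = -8

-8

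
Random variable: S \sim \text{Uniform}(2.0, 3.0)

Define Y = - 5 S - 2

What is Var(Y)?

For Y = aS + b: Var(Y) = a² * Var(S)
Var(S) = (3 - 2)^2/12 = 0.083333333
Var(Y) = (-5)² * 0.083333333 = 25 * 0.083333333 = 2.0833333

2.0833333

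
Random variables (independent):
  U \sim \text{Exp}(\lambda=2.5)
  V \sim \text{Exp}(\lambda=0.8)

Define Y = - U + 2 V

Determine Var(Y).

For independent RVs: Var(aX + bY) = a²Var(X) + b²Var(Y)
Var(U) = 0.16
Var(V) = 1.5625
Var(Y) = (-1)²*0.16 + 2²*1.5625
= 1*0.16 + 4*1.5625 = 6.41

6.41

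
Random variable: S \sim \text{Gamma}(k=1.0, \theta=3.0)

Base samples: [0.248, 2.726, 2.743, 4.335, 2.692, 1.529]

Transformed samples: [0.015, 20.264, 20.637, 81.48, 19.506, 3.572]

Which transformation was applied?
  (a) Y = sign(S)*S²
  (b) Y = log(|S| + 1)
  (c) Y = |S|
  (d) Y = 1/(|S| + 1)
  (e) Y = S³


Checking option (e) Y = S³:
  S = 0.248 -> Y = 0.015 ✓
  S = 2.726 -> Y = 20.264 ✓
  S = 2.743 -> Y = 20.637 ✓
All samples match this transformation.

(e) S³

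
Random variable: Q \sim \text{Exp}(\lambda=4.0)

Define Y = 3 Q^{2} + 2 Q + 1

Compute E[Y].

E[Y] = 3*E[Q²] + 2*E[Q] + 1
E[Q] = 0.25
E[Q²] = Var(Q) + (E[Q])² = 0.0625 + 0.0625 = 0.125
E[Y] = 3*0.125 + 2*0.25 + 1 = 1.875

1.875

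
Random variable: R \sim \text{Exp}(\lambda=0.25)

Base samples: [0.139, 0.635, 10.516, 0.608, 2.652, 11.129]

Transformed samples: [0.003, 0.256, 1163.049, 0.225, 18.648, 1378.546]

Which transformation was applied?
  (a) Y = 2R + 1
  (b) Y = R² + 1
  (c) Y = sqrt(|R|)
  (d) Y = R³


Checking option (d) Y = R³:
  R = 0.139 -> Y = 0.003 ✓
  R = 0.635 -> Y = 0.256 ✓
  R = 10.516 -> Y = 1163.049 ✓
All samples match this transformation.

(d) R³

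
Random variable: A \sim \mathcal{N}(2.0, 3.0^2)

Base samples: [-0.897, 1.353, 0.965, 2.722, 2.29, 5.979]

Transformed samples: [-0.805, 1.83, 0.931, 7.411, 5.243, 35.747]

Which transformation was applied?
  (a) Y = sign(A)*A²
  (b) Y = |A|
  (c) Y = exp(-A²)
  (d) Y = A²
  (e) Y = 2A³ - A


Checking option (a) Y = sign(A)*A²:
  A = -0.897 -> Y = -0.805 ✓
  A = 1.353 -> Y = 1.83 ✓
  A = 0.965 -> Y = 0.931 ✓
All samples match this transformation.

(a) sign(A)*A²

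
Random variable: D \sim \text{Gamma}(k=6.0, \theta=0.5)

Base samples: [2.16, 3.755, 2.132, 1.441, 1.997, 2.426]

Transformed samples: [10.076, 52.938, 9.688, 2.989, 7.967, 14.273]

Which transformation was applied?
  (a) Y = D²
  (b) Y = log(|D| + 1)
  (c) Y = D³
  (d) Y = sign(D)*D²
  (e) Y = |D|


Checking option (c) Y = D³:
  D = 2.16 -> Y = 10.076 ✓
  D = 3.755 -> Y = 52.938 ✓
  D = 2.132 -> Y = 9.688 ✓
All samples match this transformation.

(c) D³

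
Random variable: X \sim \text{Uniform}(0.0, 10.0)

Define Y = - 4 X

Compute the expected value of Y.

For Y = -4X:
E[Y] = -4 * E[X]
E[X] = (0 + 10)/2 = 5
E[Y] = -4 * 5 = -20

-20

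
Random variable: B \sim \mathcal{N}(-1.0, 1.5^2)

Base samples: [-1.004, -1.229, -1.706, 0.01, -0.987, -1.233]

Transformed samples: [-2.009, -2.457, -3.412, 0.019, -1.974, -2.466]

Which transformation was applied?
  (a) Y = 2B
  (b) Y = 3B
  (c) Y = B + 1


Checking option (a) Y = 2B:
  B = -1.004 -> Y = -2.009 ✓
  B = -1.229 -> Y = -2.457 ✓
  B = -1.706 -> Y = -3.412 ✓
All samples match this transformation.

(a) 2B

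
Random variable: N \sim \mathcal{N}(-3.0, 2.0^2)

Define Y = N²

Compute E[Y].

Using E[X²] = Var(X) + (E[X])²:
E[N] = -3
Var(N) = 2.0^2 = 4
E[N²] = 4 + (-3)² = 4 + 9 = 13

13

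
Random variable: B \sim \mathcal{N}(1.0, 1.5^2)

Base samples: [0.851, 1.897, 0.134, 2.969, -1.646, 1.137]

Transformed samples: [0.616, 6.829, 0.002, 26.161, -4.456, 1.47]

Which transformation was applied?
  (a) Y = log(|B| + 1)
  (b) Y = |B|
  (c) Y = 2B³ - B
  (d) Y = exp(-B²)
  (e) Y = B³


Checking option (e) Y = B³:
  B = 0.851 -> Y = 0.616 ✓
  B = 1.897 -> Y = 6.829 ✓
  B = 0.134 -> Y = 0.002 ✓
All samples match this transformation.

(e) B³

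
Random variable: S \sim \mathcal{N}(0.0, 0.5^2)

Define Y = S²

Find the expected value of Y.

Using E[X²] = Var(X) + (E[X])²:
E[S] = 0
Var(S) = 0.5^2 = 0.25
E[S²] = 0.25 + 0² = 0.25 + 0 = 0.25

0.25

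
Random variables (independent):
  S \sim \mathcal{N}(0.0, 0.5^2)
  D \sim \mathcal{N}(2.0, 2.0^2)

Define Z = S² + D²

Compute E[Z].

E[Z] = E[S²] + E[D²]
E[S²] = Var(S) + E[S]² = 0.25 + 0 = 0.25
E[D²] = Var(D) + E[D]² = 4 + 4 = 8
E[Z] = 0.25 + 8 = 8.25

8.25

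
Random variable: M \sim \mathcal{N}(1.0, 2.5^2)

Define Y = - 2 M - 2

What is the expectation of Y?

For Y = -2M - 2:
E[Y] = -2 * E[M] - 2
E[M] = 1.0 = 1
E[Y] = -2 * 1 - 2 = -4

-4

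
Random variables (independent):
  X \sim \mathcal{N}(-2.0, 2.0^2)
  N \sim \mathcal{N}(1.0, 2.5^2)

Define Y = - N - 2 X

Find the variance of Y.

For independent RVs: Var(aX + bY) = a²Var(X) + b²Var(Y)
Var(X) = 4
Var(N) = 6.25
Var(Y) = (-2)²*4 + (-1)²*6.25
= 4*4 + 1*6.25 = 22.25

22.25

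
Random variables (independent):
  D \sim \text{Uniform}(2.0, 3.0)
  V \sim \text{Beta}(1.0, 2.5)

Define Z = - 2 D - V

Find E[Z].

E[Z] = -2*E[D] - 1*E[V]
E[D] = 2.5
E[V] = 0.28571429
E[Z] = -2*2.5 - 1*0.28571429 = -5.2857143

-5.2857143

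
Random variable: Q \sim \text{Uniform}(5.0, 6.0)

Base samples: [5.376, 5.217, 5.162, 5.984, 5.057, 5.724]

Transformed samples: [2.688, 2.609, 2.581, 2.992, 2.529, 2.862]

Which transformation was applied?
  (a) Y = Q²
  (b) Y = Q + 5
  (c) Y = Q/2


Checking option (c) Y = Q/2:
  Q = 5.376 -> Y = 2.688 ✓
  Q = 5.217 -> Y = 2.609 ✓
  Q = 5.162 -> Y = 2.581 ✓
All samples match this transformation.

(c) Q/2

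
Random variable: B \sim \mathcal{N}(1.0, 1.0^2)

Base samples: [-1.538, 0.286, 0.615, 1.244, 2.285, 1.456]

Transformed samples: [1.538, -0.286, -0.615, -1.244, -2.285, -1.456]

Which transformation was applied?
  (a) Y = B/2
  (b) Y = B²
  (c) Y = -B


Checking option (c) Y = -B:
  B = -1.538 -> Y = 1.538 ✓
  B = 0.286 -> Y = -0.286 ✓
  B = 0.615 -> Y = -0.615 ✓
All samples match this transformation.

(c) -B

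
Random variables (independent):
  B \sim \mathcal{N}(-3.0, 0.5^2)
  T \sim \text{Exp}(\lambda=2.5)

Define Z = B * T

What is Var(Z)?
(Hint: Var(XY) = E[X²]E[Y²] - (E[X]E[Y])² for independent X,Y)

Var(XY) = E[X²]E[Y²] - (E[X]E[Y])²
E[B] = -3, Var(B) = 0.25
E[T] = 0.4, Var(T) = 0.16
E[B²] = 0.25 + (-3)² = 9.25
E[T²] = 0.16 + 0.4² = 0.32
Var(Z) = 9.25*0.32 - (-3*0.4)²
= 2.96 - 1.44 = 1.52

1.52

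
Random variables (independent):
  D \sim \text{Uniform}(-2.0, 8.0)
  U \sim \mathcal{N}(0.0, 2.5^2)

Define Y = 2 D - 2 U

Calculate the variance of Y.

For independent RVs: Var(aX + bY) = a²Var(X) + b²Var(Y)
Var(D) = 8.3333333
Var(U) = 6.25
Var(Y) = 2²*8.3333333 + (-2)²*6.25
= 4*8.3333333 + 4*6.25 = 58.333333

58.333333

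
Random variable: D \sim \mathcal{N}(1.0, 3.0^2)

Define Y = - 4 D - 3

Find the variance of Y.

For Y = aD + b: Var(Y) = a² * Var(D)
Var(D) = 3.0^2 = 9
Var(Y) = (-4)² * 9 = 16 * 9 = 144

144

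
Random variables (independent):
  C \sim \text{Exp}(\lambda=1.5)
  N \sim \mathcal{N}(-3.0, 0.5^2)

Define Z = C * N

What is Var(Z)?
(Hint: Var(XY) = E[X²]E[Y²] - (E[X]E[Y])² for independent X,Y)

Var(XY) = E[X²]E[Y²] - (E[X]E[Y])²
E[C] = 0.66666667, Var(C) = 0.44444444
E[N] = -3, Var(N) = 0.25
E[C²] = 0.44444444 + 0.66666667² = 0.88888889
E[N²] = 0.25 + (-3)² = 9.25
Var(Z) = 0.88888889*9.25 - (0.66666667*(-3))²
= 8.2222222 - 4 = 4.2222222

4.2222222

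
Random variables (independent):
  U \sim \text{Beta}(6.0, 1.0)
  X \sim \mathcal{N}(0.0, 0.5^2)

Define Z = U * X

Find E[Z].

For independent RVs: E[XY] = E[X]*E[Y]
E[U] = 0.85714286
E[X] = 0
E[Z] = 0.85714286 * 0 = 0

0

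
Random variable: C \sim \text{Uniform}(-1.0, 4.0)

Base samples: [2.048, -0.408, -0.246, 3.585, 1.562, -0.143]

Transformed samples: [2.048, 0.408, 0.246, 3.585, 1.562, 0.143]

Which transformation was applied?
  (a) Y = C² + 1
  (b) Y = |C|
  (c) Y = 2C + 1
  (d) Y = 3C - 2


Checking option (b) Y = |C|:
  C = 2.048 -> Y = 2.048 ✓
  C = -0.408 -> Y = 0.408 ✓
  C = -0.246 -> Y = 0.246 ✓
All samples match this transformation.

(b) |C|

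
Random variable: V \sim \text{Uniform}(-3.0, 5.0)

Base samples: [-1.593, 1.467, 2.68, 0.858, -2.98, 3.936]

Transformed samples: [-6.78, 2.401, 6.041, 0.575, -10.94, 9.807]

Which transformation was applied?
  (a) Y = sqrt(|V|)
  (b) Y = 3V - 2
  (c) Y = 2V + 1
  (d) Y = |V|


Checking option (b) Y = 3V - 2:
  V = -1.593 -> Y = -6.78 ✓
  V = 1.467 -> Y = 2.401 ✓
  V = 2.68 -> Y = 6.041 ✓
All samples match this transformation.

(b) 3V - 2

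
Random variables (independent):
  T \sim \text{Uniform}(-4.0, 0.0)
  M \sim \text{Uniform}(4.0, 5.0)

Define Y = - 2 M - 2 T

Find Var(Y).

For independent RVs: Var(aX + bY) = a²Var(X) + b²Var(Y)
Var(T) = 1.3333333
Var(M) = 0.083333333
Var(Y) = (-2)²*1.3333333 + (-2)²*0.083333333
= 4*1.3333333 + 4*0.083333333 = 5.6666667

5.6666667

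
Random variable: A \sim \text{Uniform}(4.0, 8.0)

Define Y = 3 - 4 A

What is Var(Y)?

For Y = aA + b: Var(Y) = a² * Var(A)
Var(A) = (8 - 4)^2/12 = 1.3333333
Var(Y) = (-4)² * 1.3333333 = 16 * 1.3333333 = 21.333333

21.333333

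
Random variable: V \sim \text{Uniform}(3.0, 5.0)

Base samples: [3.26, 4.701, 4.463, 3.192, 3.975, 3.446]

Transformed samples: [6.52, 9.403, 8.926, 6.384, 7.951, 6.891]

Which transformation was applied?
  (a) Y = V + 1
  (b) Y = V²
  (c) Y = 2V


Checking option (c) Y = 2V:
  V = 3.26 -> Y = 6.52 ✓
  V = 4.701 -> Y = 9.403 ✓
  V = 4.463 -> Y = 8.926 ✓
All samples match this transformation.

(c) 2V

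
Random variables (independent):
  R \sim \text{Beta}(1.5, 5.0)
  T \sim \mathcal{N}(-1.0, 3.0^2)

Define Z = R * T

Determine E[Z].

For independent RVs: E[XY] = E[X]*E[Y]
E[R] = 0.23076923
E[T] = -1
E[Z] = 0.23076923 * (-1) = -0.23076923

-0.23076923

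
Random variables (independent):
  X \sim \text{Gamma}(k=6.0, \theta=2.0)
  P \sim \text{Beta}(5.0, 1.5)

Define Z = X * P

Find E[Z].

For independent RVs: E[XY] = E[X]*E[Y]
E[X] = 12
E[P] = 0.76923077
E[Z] = 12 * 0.76923077 = 9.2307692

9.2307692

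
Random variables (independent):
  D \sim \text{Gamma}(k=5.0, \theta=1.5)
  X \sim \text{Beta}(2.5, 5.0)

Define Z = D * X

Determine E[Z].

For independent RVs: E[XY] = E[X]*E[Y]
E[D] = 7.5
E[X] = 0.33333333
E[Z] = 7.5 * 0.33333333 = 2.5

2.5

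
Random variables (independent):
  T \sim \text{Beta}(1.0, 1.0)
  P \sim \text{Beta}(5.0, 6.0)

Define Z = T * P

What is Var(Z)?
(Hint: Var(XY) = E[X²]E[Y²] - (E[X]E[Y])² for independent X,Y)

Var(XY) = E[X²]E[Y²] - (E[X]E[Y])²
E[T] = 0.5, Var(T) = 0.083333333
E[P] = 0.45454545, Var(P) = 0.020661157
E[T²] = 0.083333333 + 0.5² = 0.33333333
E[P²] = 0.020661157 + 0.45454545² = 0.22727273
Var(Z) = 0.33333333*0.22727273 - (0.5*0.45454545)²
= 0.075757576 - 0.051652893 = 0.024104683

0.024104683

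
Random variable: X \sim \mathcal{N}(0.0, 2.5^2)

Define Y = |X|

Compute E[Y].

For X ~ N(0, 2.5²), E[|X|] = sigma * sqrt(2/pi)
= 2.5 * sqrt(2/pi) = 1.9947114

1.9947114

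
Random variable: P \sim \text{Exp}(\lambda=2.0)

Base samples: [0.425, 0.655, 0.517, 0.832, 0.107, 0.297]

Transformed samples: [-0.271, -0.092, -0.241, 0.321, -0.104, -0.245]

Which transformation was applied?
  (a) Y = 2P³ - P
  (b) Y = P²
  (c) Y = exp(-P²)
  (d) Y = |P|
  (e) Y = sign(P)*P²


Checking option (a) Y = 2P³ - P:
  P = 0.425 -> Y = -0.271 ✓
  P = 0.655 -> Y = -0.092 ✓
  P = 0.517 -> Y = -0.241 ✓
All samples match this transformation.

(a) 2P³ - P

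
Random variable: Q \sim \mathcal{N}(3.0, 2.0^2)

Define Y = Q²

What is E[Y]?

E[Q²] = Var(Q) + (E[Q])² = 4 + 9 = 13

13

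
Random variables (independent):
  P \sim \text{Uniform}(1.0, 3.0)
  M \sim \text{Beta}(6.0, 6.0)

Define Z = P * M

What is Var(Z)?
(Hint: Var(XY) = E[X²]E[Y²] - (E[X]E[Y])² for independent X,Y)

Var(XY) = E[X²]E[Y²] - (E[X]E[Y])²
E[P] = 2, Var(P) = 0.33333333
E[M] = 0.5, Var(M) = 0.019230769
E[P²] = 0.33333333 + 2² = 4.3333333
E[M²] = 0.019230769 + 0.5² = 0.26923077
Var(Z) = 4.3333333*0.26923077 - (2*0.5)²
= 1.1666667 - 1 = 0.16666667

0.16666667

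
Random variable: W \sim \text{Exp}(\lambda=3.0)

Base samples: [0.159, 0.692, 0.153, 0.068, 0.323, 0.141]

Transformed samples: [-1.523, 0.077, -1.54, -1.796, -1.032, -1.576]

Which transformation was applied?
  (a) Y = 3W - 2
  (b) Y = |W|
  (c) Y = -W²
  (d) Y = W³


Checking option (a) Y = 3W - 2:
  W = 0.159 -> Y = -1.523 ✓
  W = 0.692 -> Y = 0.077 ✓
  W = 0.153 -> Y = -1.54 ✓
All samples match this transformation.

(a) 3W - 2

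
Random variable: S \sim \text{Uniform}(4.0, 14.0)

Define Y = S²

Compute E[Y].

E[S²] = Var(S) + (E[S])² = 8.3333333 + 81 = 89.333333

89.333333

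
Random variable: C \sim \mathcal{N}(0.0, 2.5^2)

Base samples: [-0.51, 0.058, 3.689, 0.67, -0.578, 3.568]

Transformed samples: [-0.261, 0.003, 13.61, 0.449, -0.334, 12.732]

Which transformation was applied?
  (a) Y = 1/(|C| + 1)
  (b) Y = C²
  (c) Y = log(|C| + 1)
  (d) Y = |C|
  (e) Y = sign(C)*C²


Checking option (e) Y = sign(C)*C²:
  C = -0.51 -> Y = -0.261 ✓
  C = 0.058 -> Y = 0.003 ✓
  C = 3.689 -> Y = 13.61 ✓
All samples match this transformation.

(e) sign(C)*C²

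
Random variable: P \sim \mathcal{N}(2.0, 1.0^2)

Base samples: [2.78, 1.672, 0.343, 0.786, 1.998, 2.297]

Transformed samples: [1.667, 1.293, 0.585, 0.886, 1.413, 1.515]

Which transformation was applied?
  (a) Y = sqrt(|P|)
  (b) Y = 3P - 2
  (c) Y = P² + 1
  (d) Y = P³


Checking option (a) Y = sqrt(|P|):
  P = 2.78 -> Y = 1.667 ✓
  P = 1.672 -> Y = 1.293 ✓
  P = 0.343 -> Y = 0.585 ✓
All samples match this transformation.

(a) sqrt(|P|)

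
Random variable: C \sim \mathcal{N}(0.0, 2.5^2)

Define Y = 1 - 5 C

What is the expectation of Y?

For Y = -5C + 1:
E[Y] = -5 * E[C] + 1
E[C] = 0.0 = 0
E[Y] = -5 * 0 + 1 = 1

1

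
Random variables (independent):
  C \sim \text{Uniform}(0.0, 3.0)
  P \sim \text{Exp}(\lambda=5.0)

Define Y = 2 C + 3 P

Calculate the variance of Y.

For independent RVs: Var(aX + bY) = a²Var(X) + b²Var(Y)
Var(C) = 0.75
Var(P) = 0.04
Var(Y) = 2²*0.75 + 3²*0.04
= 4*0.75 + 9*0.04 = 3.36

3.36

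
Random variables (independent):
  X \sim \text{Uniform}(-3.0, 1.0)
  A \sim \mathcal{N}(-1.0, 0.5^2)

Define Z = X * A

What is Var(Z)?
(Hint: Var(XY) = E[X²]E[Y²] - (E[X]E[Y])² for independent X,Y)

Var(XY) = E[X²]E[Y²] - (E[X]E[Y])²
E[X] = -1, Var(X) = 1.3333333
E[A] = -1, Var(A) = 0.25
E[X²] = 1.3333333 + (-1)² = 2.3333333
E[A²] = 0.25 + (-1)² = 1.25
Var(Z) = 2.3333333*1.25 - (-1*(-1))²
= 2.9166667 - 1 = 1.9166667

1.9166667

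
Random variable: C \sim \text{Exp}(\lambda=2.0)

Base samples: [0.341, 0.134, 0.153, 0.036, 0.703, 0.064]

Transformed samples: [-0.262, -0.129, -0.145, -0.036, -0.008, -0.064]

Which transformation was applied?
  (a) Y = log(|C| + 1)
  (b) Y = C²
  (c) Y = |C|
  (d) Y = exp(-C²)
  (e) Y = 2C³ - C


Checking option (e) Y = 2C³ - C:
  C = 0.341 -> Y = -0.262 ✓
  C = 0.134 -> Y = -0.129 ✓
  C = 0.153 -> Y = -0.145 ✓
All samples match this transformation.

(e) 2C³ - C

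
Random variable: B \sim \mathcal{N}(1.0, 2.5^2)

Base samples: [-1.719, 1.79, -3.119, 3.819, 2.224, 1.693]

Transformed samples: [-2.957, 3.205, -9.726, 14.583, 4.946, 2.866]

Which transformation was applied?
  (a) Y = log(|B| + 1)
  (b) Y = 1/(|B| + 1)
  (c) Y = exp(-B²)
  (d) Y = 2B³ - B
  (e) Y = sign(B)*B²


Checking option (e) Y = sign(B)*B²:
  B = -1.719 -> Y = -2.957 ✓
  B = 1.79 -> Y = 3.205 ✓
  B = -3.119 -> Y = -9.726 ✓
All samples match this transformation.

(e) sign(B)*B²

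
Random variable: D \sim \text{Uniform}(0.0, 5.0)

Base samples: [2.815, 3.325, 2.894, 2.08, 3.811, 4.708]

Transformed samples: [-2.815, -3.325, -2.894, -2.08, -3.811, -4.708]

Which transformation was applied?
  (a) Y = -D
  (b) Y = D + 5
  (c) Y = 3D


Checking option (a) Y = -D:
  D = 2.815 -> Y = -2.815 ✓
  D = 3.325 -> Y = -3.325 ✓
  D = 2.894 -> Y = -2.894 ✓
All samples match this transformation.

(a) -D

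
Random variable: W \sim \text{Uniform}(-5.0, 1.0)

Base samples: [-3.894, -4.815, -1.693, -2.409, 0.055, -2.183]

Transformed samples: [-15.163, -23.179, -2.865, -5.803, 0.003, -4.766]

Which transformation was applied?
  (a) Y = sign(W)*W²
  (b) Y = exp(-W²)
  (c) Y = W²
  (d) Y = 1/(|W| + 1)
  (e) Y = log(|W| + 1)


Checking option (a) Y = sign(W)*W²:
  W = -3.894 -> Y = -15.163 ✓
  W = -4.815 -> Y = -23.179 ✓
  W = -1.693 -> Y = -2.865 ✓
All samples match this transformation.

(a) sign(W)*W²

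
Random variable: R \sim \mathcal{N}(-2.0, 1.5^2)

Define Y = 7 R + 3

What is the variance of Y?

For Y = aR + b: Var(Y) = a² * Var(R)
Var(R) = 1.5^2 = 2.25
Var(Y) = 7² * 2.25 = 49 * 2.25 = 110.25

110.25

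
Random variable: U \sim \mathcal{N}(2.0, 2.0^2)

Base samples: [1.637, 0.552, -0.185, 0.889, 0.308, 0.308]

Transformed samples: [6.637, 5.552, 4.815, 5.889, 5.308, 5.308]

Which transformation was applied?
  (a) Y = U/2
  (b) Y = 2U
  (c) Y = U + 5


Checking option (c) Y = U + 5:
  U = 1.637 -> Y = 6.637 ✓
  U = 0.552 -> Y = 5.552 ✓
  U = -0.185 -> Y = 4.815 ✓
All samples match this transformation.

(c) U + 5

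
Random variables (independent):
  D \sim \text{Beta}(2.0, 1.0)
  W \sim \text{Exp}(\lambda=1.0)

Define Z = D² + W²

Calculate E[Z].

E[Z] = E[D²] + E[W²]
E[D²] = Var(D) + E[D]² = 0.055555556 + 0.44444444 = 0.5
E[W²] = Var(W) + E[W]² = 1 + 1 = 2
E[Z] = 0.5 + 2 = 2.5

2.5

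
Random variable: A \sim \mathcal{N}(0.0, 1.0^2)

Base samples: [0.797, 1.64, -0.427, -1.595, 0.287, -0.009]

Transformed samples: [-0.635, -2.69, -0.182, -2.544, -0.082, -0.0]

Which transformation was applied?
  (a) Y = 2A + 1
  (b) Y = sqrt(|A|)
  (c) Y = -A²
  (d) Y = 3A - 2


Checking option (c) Y = -A²:
  A = 0.797 -> Y = -0.635 ✓
  A = 1.64 -> Y = -2.69 ✓
  A = -0.427 -> Y = -0.182 ✓
All samples match this transformation.

(c) -A²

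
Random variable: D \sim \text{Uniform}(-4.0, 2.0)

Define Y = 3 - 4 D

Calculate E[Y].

For Y = -4D + 3:
E[Y] = -4 * E[D] + 3
E[D] = (-4 + 2)/2 = -1
E[Y] = -4 * (-1) + 3 = 7

7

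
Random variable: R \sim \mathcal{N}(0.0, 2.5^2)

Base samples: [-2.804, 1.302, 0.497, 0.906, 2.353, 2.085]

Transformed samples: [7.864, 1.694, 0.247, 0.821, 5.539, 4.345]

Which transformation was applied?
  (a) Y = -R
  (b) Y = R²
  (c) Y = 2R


Checking option (b) Y = R²:
  R = -2.804 -> Y = 7.864 ✓
  R = 1.302 -> Y = 1.694 ✓
  R = 0.497 -> Y = 0.247 ✓
All samples match this transformation.

(b) R²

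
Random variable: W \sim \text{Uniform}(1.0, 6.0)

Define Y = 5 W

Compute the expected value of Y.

For Y = 5W:
E[Y] = 5 * E[W]
E[W] = (1 + 6)/2 = 3.5
E[Y] = 5 * 3.5 = 17.5

17.5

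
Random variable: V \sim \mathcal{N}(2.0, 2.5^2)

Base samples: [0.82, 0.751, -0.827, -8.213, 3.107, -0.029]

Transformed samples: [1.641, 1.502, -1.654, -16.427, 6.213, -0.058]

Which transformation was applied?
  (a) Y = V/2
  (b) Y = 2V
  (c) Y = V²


Checking option (b) Y = 2V:
  V = 0.82 -> Y = 1.641 ✓
  V = 0.751 -> Y = 1.502 ✓
  V = -0.827 -> Y = -1.654 ✓
All samples match this transformation.

(b) 2V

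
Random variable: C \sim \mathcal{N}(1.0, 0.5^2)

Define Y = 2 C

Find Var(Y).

For Y = aC + b: Var(Y) = a² * Var(C)
Var(C) = 0.5^2 = 0.25
Var(Y) = 2² * 0.25 = 4 * 0.25 = 1

1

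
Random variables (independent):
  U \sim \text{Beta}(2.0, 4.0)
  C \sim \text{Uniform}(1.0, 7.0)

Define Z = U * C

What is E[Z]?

For independent RVs: E[XY] = E[X]*E[Y]
E[U] = 0.33333333
E[C] = 4
E[Z] = 0.33333333 * 4 = 1.3333333

1.3333333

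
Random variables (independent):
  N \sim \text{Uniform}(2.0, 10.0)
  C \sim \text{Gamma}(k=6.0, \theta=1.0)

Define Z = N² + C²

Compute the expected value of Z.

E[Z] = E[N²] + E[C²]
E[N²] = Var(N) + E[N]² = 5.3333333 + 36 = 41.333333
E[C²] = Var(C) + E[C]² = 6 + 36 = 42
E[Z] = 41.333333 + 42 = 83.333333

83.333333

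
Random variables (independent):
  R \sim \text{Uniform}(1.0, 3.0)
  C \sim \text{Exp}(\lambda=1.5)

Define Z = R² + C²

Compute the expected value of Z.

E[Z] = E[R²] + E[C²]
E[R²] = Var(R) + E[R]² = 0.33333333 + 4 = 4.3333333
E[C²] = Var(C) + E[C]² = 0.44444444 + 0.44444444 = 0.88888889
E[Z] = 4.3333333 + 0.88888889 = 5.2222222

5.2222222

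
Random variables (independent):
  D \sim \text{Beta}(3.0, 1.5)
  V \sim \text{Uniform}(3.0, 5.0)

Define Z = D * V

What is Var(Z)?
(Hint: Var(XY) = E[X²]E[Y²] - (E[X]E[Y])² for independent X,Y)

Var(XY) = E[X²]E[Y²] - (E[X]E[Y])²
E[D] = 0.66666667, Var(D) = 0.04040404
E[V] = 4, Var(V) = 0.33333333
E[D²] = 0.04040404 + 0.66666667² = 0.48484848
E[V²] = 0.33333333 + 4² = 16.333333
Var(Z) = 0.48484848*16.333333 - (0.66666667*4)²
= 7.9191919 - 7.1111111 = 0.80808081

0.80808081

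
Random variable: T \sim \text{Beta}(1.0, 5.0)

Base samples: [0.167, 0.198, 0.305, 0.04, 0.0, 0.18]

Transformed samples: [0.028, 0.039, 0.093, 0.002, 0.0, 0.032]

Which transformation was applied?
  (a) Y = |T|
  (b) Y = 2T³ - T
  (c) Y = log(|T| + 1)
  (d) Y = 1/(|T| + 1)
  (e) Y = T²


Checking option (e) Y = T²:
  T = 0.167 -> Y = 0.028 ✓
  T = 0.198 -> Y = 0.039 ✓
  T = 0.305 -> Y = 0.093 ✓
All samples match this transformation.

(e) T²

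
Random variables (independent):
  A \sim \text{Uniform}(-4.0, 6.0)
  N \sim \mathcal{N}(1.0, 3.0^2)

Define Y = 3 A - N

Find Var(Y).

For independent RVs: Var(aX + bY) = a²Var(X) + b²Var(Y)
Var(A) = 8.3333333
Var(N) = 9
Var(Y) = 3²*8.3333333 + (-1)²*9
= 9*8.3333333 + 1*9 = 84

84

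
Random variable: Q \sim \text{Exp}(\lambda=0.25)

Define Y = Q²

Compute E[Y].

E[Q²] = Var(Q) + (E[Q])² = 16 + 16 = 32

32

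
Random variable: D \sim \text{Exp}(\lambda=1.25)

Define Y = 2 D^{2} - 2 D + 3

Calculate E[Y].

E[Y] = 2*E[D²] - 2*E[D] + 3
E[D] = 0.8
E[D²] = Var(D) + (E[D])² = 0.64 + 0.64 = 1.28
E[Y] = 2*1.28 - 2*0.8 + 3 = 3.96

3.96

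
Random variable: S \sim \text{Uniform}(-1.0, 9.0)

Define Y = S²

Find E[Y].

Using E[X²] = Var(X) + (E[X])²:
E[S] = 4
Var(S) = (9 + 1)^2/12 = 8.3333333
E[S²] = 8.3333333 + 4² = 8.3333333 + 16 = 24.333333

24.333333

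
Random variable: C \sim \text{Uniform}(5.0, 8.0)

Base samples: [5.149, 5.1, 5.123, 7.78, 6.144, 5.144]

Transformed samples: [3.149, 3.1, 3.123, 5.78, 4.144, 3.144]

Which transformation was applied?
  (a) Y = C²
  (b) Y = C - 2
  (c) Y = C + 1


Checking option (b) Y = C - 2:
  C = 5.149 -> Y = 3.149 ✓
  C = 5.1 -> Y = 3.1 ✓
  C = 5.123 -> Y = 3.123 ✓
All samples match this transformation.

(b) C - 2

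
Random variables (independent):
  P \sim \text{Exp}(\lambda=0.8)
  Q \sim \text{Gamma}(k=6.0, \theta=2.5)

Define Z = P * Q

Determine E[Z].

For independent RVs: E[XY] = E[X]*E[Y]
E[P] = 1.25
E[Q] = 15
E[Z] = 1.25 * 15 = 18.75

18.75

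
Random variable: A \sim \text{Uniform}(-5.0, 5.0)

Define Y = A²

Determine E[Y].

E[A²] = Var(A) + (E[A])² = 8.3333333 + 0 = 8.3333333

8.3333333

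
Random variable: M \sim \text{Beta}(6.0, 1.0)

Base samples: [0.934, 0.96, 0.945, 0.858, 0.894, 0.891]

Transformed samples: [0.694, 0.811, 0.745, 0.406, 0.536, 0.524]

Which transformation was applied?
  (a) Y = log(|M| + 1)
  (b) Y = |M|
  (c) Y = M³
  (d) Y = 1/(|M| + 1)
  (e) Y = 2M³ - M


Checking option (e) Y = 2M³ - M:
  M = 0.934 -> Y = 0.694 ✓
  M = 0.96 -> Y = 0.811 ✓
  M = 0.945 -> Y = 0.745 ✓
All samples match this transformation.

(e) 2M³ - M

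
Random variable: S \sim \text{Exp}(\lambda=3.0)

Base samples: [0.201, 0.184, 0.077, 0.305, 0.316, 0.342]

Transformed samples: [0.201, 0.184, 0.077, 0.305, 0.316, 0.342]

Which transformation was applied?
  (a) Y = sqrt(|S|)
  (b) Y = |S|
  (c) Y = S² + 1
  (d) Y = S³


Checking option (b) Y = |S|:
  S = 0.201 -> Y = 0.201 ✓
  S = 0.184 -> Y = 0.184 ✓
  S = 0.077 -> Y = 0.077 ✓
All samples match this transformation.

(b) |S|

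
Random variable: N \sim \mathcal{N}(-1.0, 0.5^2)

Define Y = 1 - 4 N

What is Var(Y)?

For Y = aN + b: Var(Y) = a² * Var(N)
Var(N) = 0.5^2 = 0.25
Var(Y) = (-4)² * 0.25 = 16 * 0.25 = 4

4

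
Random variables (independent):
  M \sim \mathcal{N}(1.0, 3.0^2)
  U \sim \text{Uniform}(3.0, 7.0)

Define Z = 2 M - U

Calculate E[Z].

E[Z] = 2*E[M] - 1*E[U]
E[M] = 1
E[U] = 5
E[Z] = 2*1 - 1*5 = -3

-3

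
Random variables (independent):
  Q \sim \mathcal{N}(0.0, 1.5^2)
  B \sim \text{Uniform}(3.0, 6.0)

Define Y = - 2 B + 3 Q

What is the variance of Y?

For independent RVs: Var(aX + bY) = a²Var(X) + b²Var(Y)
Var(Q) = 2.25
Var(B) = 0.75
Var(Y) = 3²*2.25 + (-2)²*0.75
= 9*2.25 + 4*0.75 = 23.25

23.25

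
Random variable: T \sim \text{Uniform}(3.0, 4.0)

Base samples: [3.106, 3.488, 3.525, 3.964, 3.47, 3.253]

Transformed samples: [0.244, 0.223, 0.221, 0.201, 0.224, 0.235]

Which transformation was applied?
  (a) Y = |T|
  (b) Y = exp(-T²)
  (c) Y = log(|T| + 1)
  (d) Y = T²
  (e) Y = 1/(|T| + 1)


Checking option (e) Y = 1/(|T| + 1):
  T = 3.106 -> Y = 0.244 ✓
  T = 3.488 -> Y = 0.223 ✓
  T = 3.525 -> Y = 0.221 ✓
All samples match this transformation.

(e) 1/(|T| + 1)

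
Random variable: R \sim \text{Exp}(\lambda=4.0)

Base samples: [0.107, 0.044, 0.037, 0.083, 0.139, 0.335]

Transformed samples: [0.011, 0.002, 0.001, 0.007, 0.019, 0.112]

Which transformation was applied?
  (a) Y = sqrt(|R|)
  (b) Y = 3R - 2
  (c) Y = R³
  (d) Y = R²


Checking option (d) Y = R²:
  R = 0.107 -> Y = 0.011 ✓
  R = 0.044 -> Y = 0.002 ✓
  R = 0.037 -> Y = 0.001 ✓
All samples match this transformation.

(d) R²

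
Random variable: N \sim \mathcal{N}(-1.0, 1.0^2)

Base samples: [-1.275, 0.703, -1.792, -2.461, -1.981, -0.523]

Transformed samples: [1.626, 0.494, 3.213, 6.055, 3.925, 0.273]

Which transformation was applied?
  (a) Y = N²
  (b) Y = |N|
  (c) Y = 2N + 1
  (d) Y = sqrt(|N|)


Checking option (a) Y = N²:
  N = -1.275 -> Y = 1.626 ✓
  N = 0.703 -> Y = 0.494 ✓
  N = -1.792 -> Y = 3.213 ✓
All samples match this transformation.

(a) N²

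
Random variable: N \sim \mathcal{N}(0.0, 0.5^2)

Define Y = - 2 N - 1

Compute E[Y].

For Y = -2N - 1:
E[Y] = -2 * E[N] - 1
E[N] = 0.0 = 0
E[Y] = -2 * 0 - 1 = -1

-1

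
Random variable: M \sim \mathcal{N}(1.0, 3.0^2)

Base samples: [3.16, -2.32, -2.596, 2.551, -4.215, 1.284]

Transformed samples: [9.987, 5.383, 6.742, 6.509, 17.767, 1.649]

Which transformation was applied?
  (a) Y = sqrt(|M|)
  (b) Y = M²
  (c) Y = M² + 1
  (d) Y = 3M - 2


Checking option (b) Y = M²:
  M = 3.16 -> Y = 9.987 ✓
  M = -2.32 -> Y = 5.383 ✓
  M = -2.596 -> Y = 6.742 ✓
All samples match this transformation.

(b) M²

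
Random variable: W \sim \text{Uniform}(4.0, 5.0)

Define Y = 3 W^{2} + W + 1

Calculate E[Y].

E[Y] = 3*E[W²] + 1*E[W] + 1
E[W] = 4.5
E[W²] = Var(W) + (E[W])² = 0.083333333 + 20.25 = 20.333333
E[Y] = 3*20.333333 + 1*4.5 + 1 = 66.5

66.5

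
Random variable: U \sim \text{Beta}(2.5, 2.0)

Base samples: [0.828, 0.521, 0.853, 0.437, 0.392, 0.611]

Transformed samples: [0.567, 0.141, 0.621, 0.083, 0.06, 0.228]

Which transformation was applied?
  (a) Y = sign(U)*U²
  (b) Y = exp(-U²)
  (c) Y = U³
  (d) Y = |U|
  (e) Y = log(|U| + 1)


Checking option (c) Y = U³:
  U = 0.828 -> Y = 0.567 ✓
  U = 0.521 -> Y = 0.141 ✓
  U = 0.853 -> Y = 0.621 ✓
All samples match this transformation.

(c) U³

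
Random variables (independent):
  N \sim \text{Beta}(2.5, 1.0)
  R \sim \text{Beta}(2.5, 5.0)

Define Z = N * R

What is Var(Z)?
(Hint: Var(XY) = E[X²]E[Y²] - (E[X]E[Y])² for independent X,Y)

Var(XY) = E[X²]E[Y²] - (E[X]E[Y])²
E[N] = 0.71428571, Var(N) = 0.045351474
E[R] = 0.33333333, Var(R) = 0.026143791
E[N²] = 0.045351474 + 0.71428571² = 0.55555556
E[R²] = 0.026143791 + 0.33333333² = 0.1372549
Var(Z) = 0.55555556*0.1372549 - (0.71428571*0.33333333)²
= 0.076252723 - 0.056689342 = 0.019563381

0.019563381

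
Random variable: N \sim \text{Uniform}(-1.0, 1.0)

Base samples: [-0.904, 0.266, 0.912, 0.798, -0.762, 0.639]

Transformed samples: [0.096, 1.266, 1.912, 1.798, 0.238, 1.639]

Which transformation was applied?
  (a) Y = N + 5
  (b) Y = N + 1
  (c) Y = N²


Checking option (b) Y = N + 1:
  N = -0.904 -> Y = 0.096 ✓
  N = 0.266 -> Y = 1.266 ✓
  N = 0.912 -> Y = 1.912 ✓
All samples match this transformation.

(b) N + 1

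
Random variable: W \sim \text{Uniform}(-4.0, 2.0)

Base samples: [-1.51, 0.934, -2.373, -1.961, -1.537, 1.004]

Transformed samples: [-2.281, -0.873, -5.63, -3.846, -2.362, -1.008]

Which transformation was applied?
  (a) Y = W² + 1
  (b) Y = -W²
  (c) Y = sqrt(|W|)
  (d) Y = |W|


Checking option (b) Y = -W²:
  W = -1.51 -> Y = -2.281 ✓
  W = 0.934 -> Y = -0.873 ✓
  W = -2.373 -> Y = -5.63 ✓
All samples match this transformation.

(b) -W²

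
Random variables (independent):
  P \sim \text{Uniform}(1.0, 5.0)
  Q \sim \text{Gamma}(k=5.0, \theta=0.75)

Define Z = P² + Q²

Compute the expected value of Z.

E[Z] = E[P²] + E[Q²]
E[P²] = Var(P) + E[P]² = 1.3333333 + 9 = 10.333333
E[Q²] = Var(Q) + E[Q]² = 2.8125 + 14.0625 = 16.875
E[Z] = 10.333333 + 16.875 = 27.208333

27.208333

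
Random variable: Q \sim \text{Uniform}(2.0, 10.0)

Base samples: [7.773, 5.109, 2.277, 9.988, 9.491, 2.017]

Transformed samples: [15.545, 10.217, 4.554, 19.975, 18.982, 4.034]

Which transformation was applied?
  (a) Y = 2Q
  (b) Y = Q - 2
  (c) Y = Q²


Checking option (a) Y = 2Q:
  Q = 7.773 -> Y = 15.545 ✓
  Q = 5.109 -> Y = 10.217 ✓
  Q = 2.277 -> Y = 4.554 ✓
All samples match this transformation.

(a) 2Q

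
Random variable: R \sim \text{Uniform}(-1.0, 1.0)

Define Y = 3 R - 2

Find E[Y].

For Y = 3R - 2:
E[Y] = 3 * E[R] - 2
E[R] = (-1 + 1)/2 = 0
E[Y] = 3 * 0 - 2 = -2

-2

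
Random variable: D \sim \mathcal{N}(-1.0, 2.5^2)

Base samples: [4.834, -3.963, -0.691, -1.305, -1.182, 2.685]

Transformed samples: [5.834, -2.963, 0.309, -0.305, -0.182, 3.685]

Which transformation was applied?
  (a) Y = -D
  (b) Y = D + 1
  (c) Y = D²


Checking option (b) Y = D + 1:
  D = 4.834 -> Y = 5.834 ✓
  D = -3.963 -> Y = -2.963 ✓
  D = -0.691 -> Y = 0.309 ✓
All samples match this transformation.

(b) D + 1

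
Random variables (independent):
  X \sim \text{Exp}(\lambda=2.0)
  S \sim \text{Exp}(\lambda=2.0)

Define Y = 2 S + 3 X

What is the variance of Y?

For independent RVs: Var(aX + bY) = a²Var(X) + b²Var(Y)
Var(X) = 0.25
Var(S) = 0.25
Var(Y) = 3²*0.25 + 2²*0.25
= 9*0.25 + 4*0.25 = 3.25

3.25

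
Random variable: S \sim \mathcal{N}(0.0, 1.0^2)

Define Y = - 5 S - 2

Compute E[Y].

For Y = -5S - 2:
E[Y] = -5 * E[S] - 2
E[S] = 0.0 = 0
E[Y] = -5 * 0 - 2 = -2

-2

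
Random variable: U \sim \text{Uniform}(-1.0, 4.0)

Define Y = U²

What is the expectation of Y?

Using E[X²] = Var(X) + (E[X])²:
E[U] = 1.5
Var(U) = (4 + 1)^2/12 = 2.0833333
E[U²] = 2.0833333 + 1.5² = 2.0833333 + 2.25 = 4.3333333

4.3333333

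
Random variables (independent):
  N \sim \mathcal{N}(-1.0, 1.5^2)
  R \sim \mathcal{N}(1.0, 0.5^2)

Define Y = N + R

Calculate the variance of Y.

For independent RVs: Var(aX + bY) = a²Var(X) + b²Var(Y)
Var(N) = 2.25
Var(R) = 0.25
Var(Y) = 1²*2.25 + 1²*0.25
= 1*2.25 + 1*0.25 = 2.5

2.5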